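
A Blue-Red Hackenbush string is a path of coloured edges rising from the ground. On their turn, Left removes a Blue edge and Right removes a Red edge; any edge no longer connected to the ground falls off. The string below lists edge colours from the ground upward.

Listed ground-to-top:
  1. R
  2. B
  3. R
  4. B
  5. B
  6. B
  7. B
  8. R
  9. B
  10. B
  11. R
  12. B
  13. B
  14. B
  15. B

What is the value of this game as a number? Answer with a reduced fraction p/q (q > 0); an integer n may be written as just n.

1 of 15 · R · max L −∞ · min R 0 gives -1
2 of 15 · RB · max L -1 · min R 0 gives -1/2
3 of 15 · RBR · max L -1 · min R -1/2 gives -3/4
4 of 15 · RBRB · max L -3/4 · min R -1/2 gives -5/8
5 of 15 · RBRBB · max L -5/8 · min R -1/2 gives -9/16
6 of 15 · RBRBBB · max L -9/16 · min R -1/2 gives -17/32
7 of 15 · RBRBBBB · max L -17/32 · min R -1/2 gives -33/64
8 of 15 · RBRBBBBR · max L -17/32 · min R -33/64 gives -67/128
9 of 15 · RBRBBBBRB · max L -67/128 · min R -33/64 gives -133/256
10 of 15 · RBRBBBBRBB · max L -133/256 · min R -33/64 gives -265/512
11 of 15 · RBRBBBBRBBR · max L -133/256 · min R -265/512 gives -531/1024
12 of 15 · RBRBBBBRBBRB · max L -531/1024 · min R -265/512 gives -1061/2048
13 of 15 · RBRBBBBRBBRBB · max L -1061/2048 · min R -265/512 gives -2121/4096
14 of 15 · RBRBBBBRBBRBBB · max L -2121/4096 · min R -265/512 gives -4241/8192
15 of 15 · RBRBBBBRBBRBBBB · max L -4241/8192 · min R -265/512 gives -8481/16384

-8481/16384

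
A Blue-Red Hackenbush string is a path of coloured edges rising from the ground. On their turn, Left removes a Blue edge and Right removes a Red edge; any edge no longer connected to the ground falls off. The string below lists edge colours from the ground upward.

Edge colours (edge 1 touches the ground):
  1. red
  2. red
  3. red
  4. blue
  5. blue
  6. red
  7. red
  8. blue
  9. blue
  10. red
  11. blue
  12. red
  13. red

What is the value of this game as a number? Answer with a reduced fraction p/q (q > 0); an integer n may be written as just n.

-2455/1024

step 1: add red to get r; options L={ — } R={ 0 } => -1
step 2: add red to get rr; options L={ — } R={ -1,0 } => -2
step 3: add red to get rrr; options L={ — } R={ -2,-1,0 } => -3
step 4: add blue to get rrrb; options L={ -3 } R={ -2,-1,0 } => -5/2
step 5: add blue to get rrrbb; options L={ -3,-5/2 } R={ -2,-1,0 } => -9/4
step 6: add red to get rrrbbr; options L={ -3,-5/2 } R={ -9/4,-2,-1,0 } => -19/8
step 7: add red to get rrrbbrr; options L={ -3,-5/2 } R={ -19/8,-9/4,-2,-1,0 } => -39/16
step 8: add blue to get rrrbbrrb; options L={ -3,-5/2,-39/16 } R={ -19/8,-9/4,-2,-1,0 } => -77/32
step 9: add blue to get rrrbbrrbb; options L={ -3,-5/2,-39/16,-77/32 } R={ -19/8,-9/4,-2,-1,0 } => -153/64
step 10: add red to get rrrbbrrbbr; options L={ -3,-5/2,-39/16,-77/32 } R={ -153/64,-19/8,-9/4,-2,-1,0 } => -307/128
step 11: add blue to get rrrbbrrbbrb; options L={ -3,-5/2,-39/16,-77/32,-307/128 } R={ -153/64,-19/8,-9/4,-2,-1,0 } => -613/256
step 12: add red to get rrrbbrrbbrbr; options L={ -3,-5/2,-39/16,-77/32,-307/128 } R={ -613/256,-153/64,-19/8,-9/4,-2,-1,0 } => -1227/512
step 13: add red to get rrrbbrrbbrbrr; options L={ -3,-5/2,-39/16,-77/32,-307/128 } R={ -1227/512,-613/256,-153/64,-19/8,-9/4,-2,-1,0 } => -2455/1024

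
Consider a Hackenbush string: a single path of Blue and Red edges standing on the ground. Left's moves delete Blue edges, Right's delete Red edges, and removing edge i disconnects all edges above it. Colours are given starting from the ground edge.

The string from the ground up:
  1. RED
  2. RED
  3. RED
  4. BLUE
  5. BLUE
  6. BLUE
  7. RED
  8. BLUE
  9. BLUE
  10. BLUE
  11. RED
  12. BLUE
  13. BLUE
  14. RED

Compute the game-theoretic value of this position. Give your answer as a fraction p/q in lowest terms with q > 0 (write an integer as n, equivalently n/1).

Recurse on prefixes of the 14-edge string RED RED RED BLUE BLUE BLUE RED BLUE BLUE BLUE RED BLUE BLUE RED:
R: Left { — }, Right { 0 } ⇒ simplest -1
RR: Left { — }, Right { -1 0 } ⇒ simplest -2
RRR: Left { — }, Right { -2 -1 0 } ⇒ simplest -3
RRRB: Left { -3 }, Right { -2 -1 0 } ⇒ simplest -5/2
RRRBB: Left { -3 -5/2 }, Right { -2 -1 0 } ⇒ simplest -9/4
RRRBBB: Left { -3 -5/2 -9/4 }, Right { -2 -1 0 } ⇒ simplest -17/8
RRRBBBR: Left { -3 -5/2 -9/4 }, Right { -17/8 -2 -1 0 } ⇒ simplest -35/16
RRRBBBRB: Left { -3 -5/2 -9/4 -35/16 }, Right { -17/8 -2 -1 0 } ⇒ simplest -69/32
RRRBBBRBB: Left { -3 -5/2 -9/4 -35/16 -69/32 }, Right { -17/8 -2 -1 0 } ⇒ simplest -137/64
RRRBBBRBBB: Left { -3 -5/2 -9/4 -35/16 -69/32 -137/64 }, Right { -17/8 -2 -1 0 } ⇒ simplest -273/128
RRRBBBRBBBR: Left { -3 -5/2 -9/4 -35/16 -69/32 -137/64 }, Right { -273/128 -17/8 -2 -1 0 } ⇒ simplest -547/256
RRRBBBRBBBRB: Left { -3 -5/2 -9/4 -35/16 -69/32 -137/64 -547/256 }, Right { -273/128 -17/8 -2 -1 0 } ⇒ simplest -1093/512
RRRBBBRBBBRBB: Left { -3 -5/2 -9/4 -35/16 -69/32 -137/64 -547/256 -1093/512 }, Right { -273/128 -17/8 -2 -1 0 } ⇒ simplest -2185/1024
RRRBBBRBBBRBBR: Left { -3 -5/2 -9/4 -35/16 -69/32 -137/64 -547/256 -1093/512 }, Right { -2185/1024 -273/128 -17/8 -2 -1 0 } ⇒ simplest -4371/2048

-4371/2048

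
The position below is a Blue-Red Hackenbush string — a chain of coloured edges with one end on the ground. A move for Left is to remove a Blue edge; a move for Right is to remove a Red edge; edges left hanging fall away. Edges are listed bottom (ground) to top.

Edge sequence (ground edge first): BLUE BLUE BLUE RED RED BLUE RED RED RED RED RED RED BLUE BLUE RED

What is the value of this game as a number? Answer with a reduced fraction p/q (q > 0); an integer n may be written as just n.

1 of 15 · B · max L 0 · min R +∞ -> 1
2 of 15 · BB · max L 1 · min R +∞ -> 2
3 of 15 · BBB · max L 2 · min R +∞ -> 3
4 of 15 · BBBR · max L 2 · min R 3 -> 5/2
5 of 15 · BBBRR · max L 2 · min R 5/2 -> 9/4
6 of 15 · BBBRRB · max L 9/4 · min R 5/2 -> 19/8
7 of 15 · BBBRRBR · max L 9/4 · min R 19/8 -> 37/16
8 of 15 · BBBRRBRR · max L 9/4 · min R 37/16 -> 73/32
9 of 15 · BBBRRBRRR · max L 9/4 · min R 73/32 -> 145/64
10 of 15 · BBBRRBRRRR · max L 9/4 · min R 145/64 -> 289/128
11 of 15 · BBBRRBRRRRR · max L 9/4 · min R 289/128 -> 577/256
12 of 15 · BBBRRBRRRRRR · max L 9/4 · min R 577/256 -> 1153/512
13 of 15 · BBBRRBRRRRRRB · max L 1153/512 · min R 577/256 -> 2307/1024
14 of 15 · BBBRRBRRRRRRBB · max L 2307/1024 · min R 577/256 -> 4615/2048
15 of 15 · BBBRRBRRRRRRBBR · max L 2307/1024 · min R 4615/2048 -> 9229/4096

9229/4096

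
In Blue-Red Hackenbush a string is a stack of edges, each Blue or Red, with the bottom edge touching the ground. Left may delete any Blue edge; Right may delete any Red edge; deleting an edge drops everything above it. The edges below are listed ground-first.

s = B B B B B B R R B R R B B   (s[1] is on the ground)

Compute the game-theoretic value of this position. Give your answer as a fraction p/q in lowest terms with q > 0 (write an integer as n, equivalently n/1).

v(B) = { 0 | none } => 1
v(BB) = { 0,1 | none } => 2
v(BBB) = { 0,1,2 | none } => 3
v(BBBB) = { 0,1,2,3 | none } => 4
v(BBBBB) = { 0,1,2,3,4 | none } => 5
v(BBBBBB) = { 0,1,2,3,4,5 | none } => 6
v(BBBBBBR) = { 0,1,2,3,4,5 | 6 } => 11/2
v(BBBBBBRR) = { 0,1,2,3,4,5 | 11/2,6 } => 21/4
v(BBBBBBRRB) = { 0,1,2,3,4,5,21/4 | 11/2,6 } => 43/8
v(BBBBBBRRBR) = { 0,1,2,3,4,5,21/4 | 43/8,11/2,6 } => 85/16
v(BBBBBBRRBRR) = { 0,1,2,3,4,5,21/4 | 85/16,43/8,11/2,6 } => 169/32
v(BBBBBBRRBRRB) = { 0,1,2,3,4,5,21/4,169/32 | 85/16,43/8,11/2,6 } => 339/64
v(BBBBBBRRBRRBB) = { 0,1,2,3,4,5,21/4,169/32,339/64 | 85/16,43/8,11/2,6 } => 679/128

679/128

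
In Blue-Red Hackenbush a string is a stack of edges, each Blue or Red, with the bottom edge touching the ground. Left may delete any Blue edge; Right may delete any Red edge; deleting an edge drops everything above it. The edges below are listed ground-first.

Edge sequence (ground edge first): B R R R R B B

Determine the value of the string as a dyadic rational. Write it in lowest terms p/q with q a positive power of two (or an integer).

7/64

val_1 [B]  L=[0]  R=[]  ⇒ 1
val_2 [BR]  L=[0]  R=[1]  ⇒ 1/2
val_3 [BRR]  L=[0]  R=[1/2; 1]  ⇒ 1/4
val_4 [BRRR]  L=[0]  R=[1/4; 1/2; 1]  ⇒ 1/8
val_5 [BRRRR]  L=[0]  R=[1/8; 1/4; 1/2; 1]  ⇒ 1/16
val_6 [BRRRRB]  L=[0; 1/16]  R=[1/8; 1/4; 1/2; 1]  ⇒ 3/32
val_7 [BRRRRBB]  L=[0; 1/16; 3/32]  R=[1/8; 1/4; 1/2; 1]  ⇒ 7/64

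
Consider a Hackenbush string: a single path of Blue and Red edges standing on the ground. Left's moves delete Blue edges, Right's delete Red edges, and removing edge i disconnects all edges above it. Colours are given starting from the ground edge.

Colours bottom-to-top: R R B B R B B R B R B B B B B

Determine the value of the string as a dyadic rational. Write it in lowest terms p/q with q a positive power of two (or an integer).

-10561/8192

Build value(s[:k]) for k = 1..15, string s = R R B B R B B R B R B B B B B.
value(R) = { ∅ | 0 } -> -1
value(RR) = { ∅ | -1 0 } -> -2
value(RRB) = { -2 | -1 0 } -> -3/2
value(RRBB) = { -2 -3/2 | -1 0 } -> -5/4
value(RRBBR) = { -2 -3/2 | -5/4 -1 0 } -> -11/8
value(RRBBRB) = { -2 -3/2 -11/8 | -5/4 -1 0 } -> -21/16
value(RRBBRBB) = { -2 -3/2 -11/8 -21/16 | -5/4 -1 0 } -> -41/32
value(RRBBRBBR) = { -2 -3/2 -11/8 -21/16 | -41/32 -5/4 -1 0 } -> -83/64
value(RRBBRBBRB) = { -2 -3/2 -11/8 -21/16 -83/64 | -41/32 -5/4 -1 0 } -> -165/128
value(RRBBRBBRBR) = { -2 -3/2 -11/8 -21/16 -83/64 | -165/128 -41/32 -5/4 -1 0 } -> -331/256
value(RRBBRBBRBRB) = { -2 -3/2 -11/8 -21/16 -83/64 -331/256 | -165/128 -41/32 -5/4 -1 0 } -> -661/512
value(RRBBRBBRBRBB) = { -2 -3/2 -11/8 -21/16 -83/64 -331/256 -661/512 | -165/128 -41/32 -5/4 -1 0 } -> -1321/1024
value(RRBBRBBRBRBBB) = { -2 -3/2 -11/8 -21/16 -83/64 -331/256 -661/512 -1321/1024 | -165/128 -41/32 -5/4 -1 0 } -> -2641/2048
value(RRBBRBBRBRBBBB) = { -2 -3/2 -11/8 -21/16 -83/64 -331/256 -661/512 -1321/1024 -2641/2048 | -165/128 -41/32 -5/4 -1 0 } -> -5281/4096
value(RRBBRBBRBRBBBBB) = { -2 -3/2 -11/8 -21/16 -83/64 -331/256 -661/512 -1321/1024 -2641/2048 -5281/4096 | -165/128 -41/32 -5/4 -1 0 } -> -10561/8192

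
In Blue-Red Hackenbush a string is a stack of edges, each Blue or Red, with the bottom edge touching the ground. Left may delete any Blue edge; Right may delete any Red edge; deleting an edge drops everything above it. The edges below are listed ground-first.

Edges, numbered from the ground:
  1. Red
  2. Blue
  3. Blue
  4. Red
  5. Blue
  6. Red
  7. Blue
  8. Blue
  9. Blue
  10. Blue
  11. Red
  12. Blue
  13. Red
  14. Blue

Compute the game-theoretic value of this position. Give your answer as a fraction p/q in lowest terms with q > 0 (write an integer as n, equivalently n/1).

-2581/8192

Build G(s[:k]) for k = 1..14, string s = Red Blue Blue Red Blue Red Blue Blue Blue Blue Red Blue Red Blue.
1 of 14 · R · max L −∞ · min R 0 ⇒ -1
2 of 14 · RB · max L -1 · min R 0 ⇒ -1/2
3 of 14 · RBB · max L -1/2 · min R 0 ⇒ -1/4
4 of 14 · RBBR · max L -1/2 · min R -1/4 ⇒ -3/8
5 of 14 · RBBRB · max L -3/8 · min R -1/4 ⇒ -5/16
6 of 14 · RBBRBR · max L -3/8 · min R -5/16 ⇒ -11/32
7 of 14 · RBBRBRB · max L -11/32 · min R -5/16 ⇒ -21/64
8 of 14 · RBBRBRBB · max L -21/64 · min R -5/16 ⇒ -41/128
9 of 14 · RBBRBRBBB · max L -41/128 · min R -5/16 ⇒ -81/256
10 of 14 · RBBRBRBBBB · max L -81/256 · min R -5/16 ⇒ -161/512
11 of 14 · RBBRBRBBBBR · max L -81/256 · min R -161/512 ⇒ -323/1024
12 of 14 · RBBRBRBBBBRB · max L -323/1024 · min R -161/512 ⇒ -645/2048
13 of 14 · RBBRBRBBBBRBR · max L -323/1024 · min R -645/2048 ⇒ -1291/4096
14 of 14 · RBBRBRBBBBRBRB · max L -1291/4096 · min R -645/2048 ⇒ -2581/8192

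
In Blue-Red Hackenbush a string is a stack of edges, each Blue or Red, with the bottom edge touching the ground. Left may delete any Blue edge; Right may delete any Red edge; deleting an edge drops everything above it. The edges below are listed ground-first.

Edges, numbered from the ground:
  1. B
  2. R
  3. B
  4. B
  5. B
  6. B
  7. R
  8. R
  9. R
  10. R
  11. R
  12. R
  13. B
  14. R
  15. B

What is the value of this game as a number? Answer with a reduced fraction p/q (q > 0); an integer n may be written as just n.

15371/16384

Prefix values for B R B B B B R R R R R R B R B via {L|R} + simplicity:
edge 1 of 15 (B): { 0 | (no moves) } gives 1
edge 2 of 15 (R): { 0 | 1 } gives 1/2
edge 3 of 15 (B): { 0 1/2 | 1 } gives 3/4
edge 4 of 15 (B): { 0 1/2 3/4 | 1 } gives 7/8
edge 5 of 15 (B): { 0 1/2 3/4 7/8 | 1 } gives 15/16
edge 6 of 15 (B): { 0 1/2 3/4 7/8 15/16 | 1 } gives 31/32
edge 7 of 15 (R): { 0 1/2 3/4 7/8 15/16 | 31/32 1 } gives 61/64
edge 8 of 15 (R): { 0 1/2 3/4 7/8 15/16 | 61/64 31/32 1 } gives 121/128
edge 9 of 15 (R): { 0 1/2 3/4 7/8 15/16 | 121/128 61/64 31/32 1 } gives 241/256
edge 10 of 15 (R): { 0 1/2 3/4 7/8 15/16 | 241/256 121/128 61/64 31/32 1 } gives 481/512
edge 11 of 15 (R): { 0 1/2 3/4 7/8 15/16 | 481/512 241/256 121/128 61/64 31/32 1 } gives 961/1024
edge 12 of 15 (R): { 0 1/2 3/4 7/8 15/16 | 961/1024 481/512 241/256 121/128 61/64 31/32 1 } gives 1921/2048
edge 13 of 15 (B): { 0 1/2 3/4 7/8 15/16 1921/2048 | 961/1024 481/512 241/256 121/128 61/64 31/32 1 } gives 3843/4096
edge 14 of 15 (R): { 0 1/2 3/4 7/8 15/16 1921/2048 | 3843/4096 961/1024 481/512 241/256 121/128 61/64 31/32 1 } gives 7685/8192
edge 15 of 15 (B): { 0 1/2 3/4 7/8 15/16 1921/2048 7685/8192 | 3843/4096 961/1024 481/512 241/256 121/128 61/64 31/32 1 } gives 15371/16384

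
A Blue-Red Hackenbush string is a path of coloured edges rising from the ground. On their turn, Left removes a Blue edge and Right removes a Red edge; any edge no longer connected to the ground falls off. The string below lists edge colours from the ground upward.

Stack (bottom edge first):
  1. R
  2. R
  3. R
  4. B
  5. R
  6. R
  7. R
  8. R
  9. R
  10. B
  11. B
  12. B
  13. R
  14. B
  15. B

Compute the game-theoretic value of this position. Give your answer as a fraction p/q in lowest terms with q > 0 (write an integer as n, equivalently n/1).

Prefix values for R R R B R R R R R B B B R B B via {L|R} + simplicity:
g(R) = { · | 0 } gives -1
g(RR) = { · | -1; 0 } gives -2
g(RRR) = { · | -2; -1; 0 } gives -3
g(RRRB) = { -3 | -2; -1; 0 } gives -5/2
g(RRRBR) = { -3 | -5/2; -2; -1; 0 } gives -11/4
g(RRRBRR) = { -3 | -11/4; -5/2; -2; -1; 0 } gives -23/8
g(RRRBRRR) = { -3 | -23/8; -11/4; -5/2; -2; -1; 0 } gives -47/16
g(RRRBRRRR) = { -3 | -47/16; -23/8; -11/4; -5/2; -2; -1; 0 } gives -95/32
g(RRRBRRRRR) = { -3 | -95/32; -47/16; -23/8; -11/4; -5/2; -2; -1; 0 } gives -191/64
g(RRRBRRRRRB) = { -3; -191/64 | -95/32; -47/16; -23/8; -11/4; -5/2; -2; -1; 0 } gives -381/128
g(RRRBRRRRRBB) = { -3; -191/64; -381/128 | -95/32; -47/16; -23/8; -11/4; -5/2; -2; -1; 0 } gives -761/256
g(RRRBRRRRRBBB) = { -3; -191/64; -381/128; -761/256 | -95/32; -47/16; -23/8; -11/4; -5/2; -2; -1; 0 } gives -1521/512
g(RRRBRRRRRBBBR) = { -3; -191/64; -381/128; -761/256 | -1521/512; -95/32; -47/16; -23/8; -11/4; -5/2; -2; -1; 0 } gives -3043/1024
g(RRRBRRRRRBBBRB) = { -3; -191/64; -381/128; -761/256; -3043/1024 | -1521/512; -95/32; -47/16; -23/8; -11/4; -5/2; -2; -1; 0 } gives -6085/2048
g(RRRBRRRRRBBBRBB) = { -3; -191/64; -381/128; -761/256; -3043/1024; -6085/2048 | -1521/512; -95/32; -47/16; -23/8; -11/4; -5/2; -2; -1; 0 } gives -12169/4096

-12169/4096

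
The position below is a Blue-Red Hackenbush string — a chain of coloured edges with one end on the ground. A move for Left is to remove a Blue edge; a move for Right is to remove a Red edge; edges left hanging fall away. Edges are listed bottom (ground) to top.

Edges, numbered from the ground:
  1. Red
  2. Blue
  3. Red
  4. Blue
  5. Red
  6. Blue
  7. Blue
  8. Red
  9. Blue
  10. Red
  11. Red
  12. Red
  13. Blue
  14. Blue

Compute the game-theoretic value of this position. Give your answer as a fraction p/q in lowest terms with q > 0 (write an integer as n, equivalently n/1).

Recurse on prefixes of the 14-edge string Red Blue Red Blue Red Blue Blue Red Blue Red Red Red Blue Blue:
R: Left { · }, Right { 0 } -> simplest -1
RB: Left { -1 }, Right { 0 } -> simplest -1/2
RBR: Left { -1 }, Right { -1/2; 0 } -> simplest -3/4
RBRB: Left { -1; -3/4 }, Right { -1/2; 0 } -> simplest -5/8
RBRBR: Left { -1; -3/4 }, Right { -5/8; -1/2; 0 } -> simplest -11/16
RBRBRB: Left { -1; -3/4; -11/16 }, Right { -5/8; -1/2; 0 } -> simplest -21/32
RBRBRBB: Left { -1; -3/4; -11/16; -21/32 }, Right { -5/8; -1/2; 0 } -> simplest -41/64
RBRBRBBR: Left { -1; -3/4; -11/16; -21/32 }, Right { -41/64; -5/8; -1/2; 0 } -> simplest -83/128
RBRBRBBRB: Left { -1; -3/4; -11/16; -21/32; -83/128 }, Right { -41/64; -5/8; -1/2; 0 } -> simplest -165/256
RBRBRBBRBR: Left { -1; -3/4; -11/16; -21/32; -83/128 }, Right { -165/256; -41/64; -5/8; -1/2; 0 } -> simplest -331/512
RBRBRBBRBRR: Left { -1; -3/4; -11/16; -21/32; -83/128 }, Right { -331/512; -165/256; -41/64; -5/8; -1/2; 0 } -> simplest -663/1024
RBRBRBBRBRRR: Left { -1; -3/4; -11/16; -21/32; -83/128 }, Right { -663/1024; -331/512; -165/256; -41/64; -5/8; -1/2; 0 } -> simplest -1327/2048
RBRBRBBRBRRRB: Left { -1; -3/4; -11/16; -21/32; -83/128; -1327/2048 }, Right { -663/1024; -331/512; -165/256; -41/64; -5/8; -1/2; 0 } -> simplest -2653/4096
RBRBRBBRBRRRBB: Left { -1; -3/4; -11/16; -21/32; -83/128; -1327/2048; -2653/4096 }, Right { -663/1024; -331/512; -165/256; -41/64; -5/8; -1/2; 0 } -> simplest -5305/8192

-5305/8192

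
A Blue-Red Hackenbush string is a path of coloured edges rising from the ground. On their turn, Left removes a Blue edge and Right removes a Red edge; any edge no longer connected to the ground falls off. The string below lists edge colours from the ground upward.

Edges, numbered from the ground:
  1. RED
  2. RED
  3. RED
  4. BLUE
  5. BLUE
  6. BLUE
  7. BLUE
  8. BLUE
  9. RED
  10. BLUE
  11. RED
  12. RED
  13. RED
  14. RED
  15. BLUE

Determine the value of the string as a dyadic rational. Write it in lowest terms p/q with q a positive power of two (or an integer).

-8381/4096

Build v(s[:k]) for k = 1..15, string s = RED RED RED BLUE BLUE BLUE BLUE BLUE RED BLUE RED RED RED RED BLUE.
edge 1 of 15 (RED): { — | 0 } so -1
edge 2 of 15 (RED): { — | -1 0 } so -2
edge 3 of 15 (RED): { — | -2 -1 0 } so -3
edge 4 of 15 (BLUE): { -3 | -2 -1 0 } so -5/2
edge 5 of 15 (BLUE): { -3 -5/2 | -2 -1 0 } so -9/4
edge 6 of 15 (BLUE): { -3 -5/2 -9/4 | -2 -1 0 } so -17/8
edge 7 of 15 (BLUE): { -3 -5/2 -9/4 -17/8 | -2 -1 0 } so -33/16
edge 8 of 15 (BLUE): { -3 -5/2 -9/4 -17/8 -33/16 | -2 -1 0 } so -65/32
edge 9 of 15 (RED): { -3 -5/2 -9/4 -17/8 -33/16 | -65/32 -2 -1 0 } so -131/64
edge 10 of 15 (BLUE): { -3 -5/2 -9/4 -17/8 -33/16 -131/64 | -65/32 -2 -1 0 } so -261/128
edge 11 of 15 (RED): { -3 -5/2 -9/4 -17/8 -33/16 -131/64 | -261/128 -65/32 -2 -1 0 } so -523/256
edge 12 of 15 (RED): { -3 -5/2 -9/4 -17/8 -33/16 -131/64 | -523/256 -261/128 -65/32 -2 -1 0 } so -1047/512
edge 13 of 15 (RED): { -3 -5/2 -9/4 -17/8 -33/16 -131/64 | -1047/512 -523/256 -261/128 -65/32 -2 -1 0 } so -2095/1024
edge 14 of 15 (RED): { -3 -5/2 -9/4 -17/8 -33/16 -131/64 | -2095/1024 -1047/512 -523/256 -261/128 -65/32 -2 -1 0 } so -4191/2048
edge 15 of 15 (BLUE): { -3 -5/2 -9/4 -17/8 -33/16 -131/64 -4191/2048 | -2095/1024 -1047/512 -523/256 -261/128 -65/32 -2 -1 0 } so -8381/4096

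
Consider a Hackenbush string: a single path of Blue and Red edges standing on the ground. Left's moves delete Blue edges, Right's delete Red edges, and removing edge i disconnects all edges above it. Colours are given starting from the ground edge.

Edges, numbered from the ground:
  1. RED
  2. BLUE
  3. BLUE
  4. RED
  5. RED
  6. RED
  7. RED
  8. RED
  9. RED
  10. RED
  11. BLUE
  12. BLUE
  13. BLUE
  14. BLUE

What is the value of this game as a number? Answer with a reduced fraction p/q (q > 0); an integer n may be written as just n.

-4065/8192

1 of 14 · R · max L −∞ · min R 0 = -1
2 of 14 · RB · max L -1 · min R 0 = -1/2
3 of 14 · RBB · max L -1/2 · min R 0 = -1/4
4 of 14 · RBBR · max L -1/2 · min R -1/4 = -3/8
5 of 14 · RBBRR · max L -1/2 · min R -3/8 = -7/16
6 of 14 · RBBRRR · max L -1/2 · min R -7/16 = -15/32
7 of 14 · RBBRRRR · max L -1/2 · min R -15/32 = -31/64
8 of 14 · RBBRRRRR · max L -1/2 · min R -31/64 = -63/128
9 of 14 · RBBRRRRRR · max L -1/2 · min R -63/128 = -127/256
10 of 14 · RBBRRRRRRR · max L -1/2 · min R -127/256 = -255/512
11 of 14 · RBBRRRRRRRB · max L -255/512 · min R -127/256 = -509/1024
12 of 14 · RBBRRRRRRRBB · max L -509/1024 · min R -127/256 = -1017/2048
13 of 14 · RBBRRRRRRRBBB · max L -1017/2048 · min R -127/256 = -2033/4096
14 of 14 · RBBRRRRRRRBBBB · max L -2033/4096 · min R -127/256 = -4065/8192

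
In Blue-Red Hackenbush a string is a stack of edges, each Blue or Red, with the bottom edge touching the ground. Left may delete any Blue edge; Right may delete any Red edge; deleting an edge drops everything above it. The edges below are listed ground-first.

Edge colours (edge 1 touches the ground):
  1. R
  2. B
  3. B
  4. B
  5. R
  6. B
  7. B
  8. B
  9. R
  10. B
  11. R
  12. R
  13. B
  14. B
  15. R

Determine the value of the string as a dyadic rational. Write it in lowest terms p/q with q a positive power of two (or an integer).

-2227/16384

step 1: add R to get R; options L={ — } R={ 0 } — -1
step 2: add B to get RB; options L={ -1 } R={ 0 } — -1/2
step 3: add B to get RBB; options L={ -1 -1/2 } R={ 0 } — -1/4
step 4: add B to get RBBB; options L={ -1 -1/2 -1/4 } R={ 0 } — -1/8
step 5: add R to get RBBBR; options L={ -1 -1/2 -1/4 } R={ -1/8 0 } — -3/16
step 6: add B to get RBBBRB; options L={ -1 -1/2 -1/4 -3/16 } R={ -1/8 0 } — -5/32
step 7: add B to get RBBBRBB; options L={ -1 -1/2 -1/4 -3/16 -5/32 } R={ -1/8 0 } — -9/64
step 8: add B to get RBBBRBBB; options L={ -1 -1/2 -1/4 -3/16 -5/32 -9/64 } R={ -1/8 0 } — -17/128
step 9: add R to get RBBBRBBBR; options L={ -1 -1/2 -1/4 -3/16 -5/32 -9/64 } R={ -17/128 -1/8 0 } — -35/256
step 10: add B to get RBBBRBBBRB; options L={ -1 -1/2 -1/4 -3/16 -5/32 -9/64 -35/256 } R={ -17/128 -1/8 0 } — -69/512
step 11: add R to get RBBBRBBBRBR; options L={ -1 -1/2 -1/4 -3/16 -5/32 -9/64 -35/256 } R={ -69/512 -17/128 -1/8 0 } — -139/1024
step 12: add R to get RBBBRBBBRBRR; options L={ -1 -1/2 -1/4 -3/16 -5/32 -9/64 -35/256 } R={ -139/1024 -69/512 -17/128 -1/8 0 } — -279/2048
step 13: add B to get RBBBRBBBRBRRB; options L={ -1 -1/2 -1/4 -3/16 -5/32 -9/64 -35/256 -279/2048 } R={ -139/1024 -69/512 -17/128 -1/8 0 } — -557/4096
step 14: add B to get RBBBRBBBRBRRBB; options L={ -1 -1/2 -1/4 -3/16 -5/32 -9/64 -35/256 -279/2048 -557/4096 } R={ -139/1024 -69/512 -17/128 -1/8 0 } — -1113/8192
step 15: add R to get RBBBRBBBRBRRBBR; options L={ -1 -1/2 -1/4 -3/16 -5/32 -9/64 -35/256 -279/2048 -557/4096 } R={ -1113/8192 -139/1024 -69/512 -17/128 -1/8 0 } — -2227/16384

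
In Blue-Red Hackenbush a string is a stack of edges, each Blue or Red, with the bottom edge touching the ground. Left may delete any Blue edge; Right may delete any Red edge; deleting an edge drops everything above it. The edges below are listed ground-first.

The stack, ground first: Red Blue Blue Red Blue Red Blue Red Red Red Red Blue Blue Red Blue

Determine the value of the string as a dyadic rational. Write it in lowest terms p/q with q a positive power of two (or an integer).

value_1 [R]  L=[]  R=[0]  = -1
value_2 [RB]  L=[-1]  R=[0]  = -1/2
value_3 [RBB]  L=[-1 -1/2]  R=[0]  = -1/4
value_4 [RBBR]  L=[-1 -1/2]  R=[-1/4 0]  = -3/8
value_5 [RBBRB]  L=[-1 -1/2 -3/8]  R=[-1/4 0]  = -5/16
value_6 [RBBRBR]  L=[-1 -1/2 -3/8]  R=[-5/16 -1/4 0]  = -11/32
value_7 [RBBRBRB]  L=[-1 -1/2 -3/8 -11/32]  R=[-5/16 -1/4 0]  = -21/64
value_8 [RBBRBRBR]  L=[-1 -1/2 -3/8 -11/32]  R=[-21/64 -5/16 -1/4 0]  = -43/128
value_9 [RBBRBRBRR]  L=[-1 -1/2 -3/8 -11/32]  R=[-43/128 -21/64 -5/16 -1/4 0]  = -87/256
value_10 [RBBRBRBRRR]  L=[-1 -1/2 -3/8 -11/32]  R=[-87/256 -43/128 -21/64 -5/16 -1/4 0]  = -175/512
value_11 [RBBRBRBRRRR]  L=[-1 -1/2 -3/8 -11/32]  R=[-175/512 -87/256 -43/128 -21/64 -5/16 -1/4 0]  = -351/1024
value_12 [RBBRBRBRRRRB]  L=[-1 -1/2 -3/8 -11/32 -351/1024]  R=[-175/512 -87/256 -43/128 -21/64 -5/16 -1/4 0]  = -701/2048
value_13 [RBBRBRBRRRRBB]  L=[-1 -1/2 -3/8 -11/32 -351/1024 -701/2048]  R=[-175/512 -87/256 -43/128 -21/64 -5/16 -1/4 0]  = -1401/4096
value_14 [RBBRBRBRRRRBBR]  L=[-1 -1/2 -3/8 -11/32 -351/1024 -701/2048]  R=[-1401/4096 -175/512 -87/256 -43/128 -21/64 -5/16 -1/4 0]  = -2803/8192
value_15 [RBBRBRBRRRRBBRB]  L=[-1 -1/2 -3/8 -11/32 -351/1024 -701/2048 -2803/8192]  R=[-1401/4096 -175/512 -87/256 -43/128 -21/64 -5/16 -1/4 0]  = -5605/16384

-5605/16384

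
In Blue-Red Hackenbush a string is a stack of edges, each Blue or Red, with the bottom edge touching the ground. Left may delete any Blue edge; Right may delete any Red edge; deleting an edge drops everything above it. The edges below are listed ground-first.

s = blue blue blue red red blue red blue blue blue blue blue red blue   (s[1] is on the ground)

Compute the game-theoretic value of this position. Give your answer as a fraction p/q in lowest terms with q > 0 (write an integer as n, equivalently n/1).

1 of 14 · b · max L 0 · min R +∞ ⇒ 1
2 of 14 · bb · max L 1 · min R +∞ ⇒ 2
3 of 14 · bbb · max L 2 · min R +∞ ⇒ 3
4 of 14 · bbbr · max L 2 · min R 3 ⇒ 5/2
5 of 14 · bbbrr · max L 2 · min R 5/2 ⇒ 9/4
6 of 14 · bbbrrb · max L 9/4 · min R 5/2 ⇒ 19/8
7 of 14 · bbbrrbr · max L 9/4 · min R 19/8 ⇒ 37/16
8 of 14 · bbbrrbrb · max L 37/16 · min R 19/8 ⇒ 75/32
9 of 14 · bbbrrbrbb · max L 75/32 · min R 19/8 ⇒ 151/64
10 of 14 · bbbrrbrbbb · max L 151/64 · min R 19/8 ⇒ 303/128
11 of 14 · bbbrrbrbbbb · max L 303/128 · min R 19/8 ⇒ 607/256
12 of 14 · bbbrrbrbbbbb · max L 607/256 · min R 19/8 ⇒ 1215/512
13 of 14 · bbbrrbrbbbbbr · max L 607/256 · min R 1215/512 ⇒ 2429/1024
14 of 14 · bbbrrbrbbbbbrb · max L 2429/1024 · min R 1215/512 ⇒ 4859/2048

4859/2048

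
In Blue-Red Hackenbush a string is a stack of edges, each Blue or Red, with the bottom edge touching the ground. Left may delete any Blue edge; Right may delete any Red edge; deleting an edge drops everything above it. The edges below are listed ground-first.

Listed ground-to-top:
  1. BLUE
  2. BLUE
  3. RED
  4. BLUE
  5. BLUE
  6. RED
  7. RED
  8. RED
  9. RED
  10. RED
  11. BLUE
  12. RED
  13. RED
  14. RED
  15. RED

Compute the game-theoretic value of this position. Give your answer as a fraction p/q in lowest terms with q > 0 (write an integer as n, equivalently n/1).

14369/8192

G(B) = { 0 | none } ⇒ 1
G(BB) = { 0 1 | none } ⇒ 2
G(BBR) = { 0 1 | 2 } ⇒ 3/2
G(BBRB) = { 0 1 3/2 | 2 } ⇒ 7/4
G(BBRBB) = { 0 1 3/2 7/4 | 2 } ⇒ 15/8
G(BBRBBR) = { 0 1 3/2 7/4 | 15/8 2 } ⇒ 29/16
G(BBRBBRR) = { 0 1 3/2 7/4 | 29/16 15/8 2 } ⇒ 57/32
G(BBRBBRRR) = { 0 1 3/2 7/4 | 57/32 29/16 15/8 2 } ⇒ 113/64
G(BBRBBRRRR) = { 0 1 3/2 7/4 | 113/64 57/32 29/16 15/8 2 } ⇒ 225/128
G(BBRBBRRRRR) = { 0 1 3/2 7/4 | 225/128 113/64 57/32 29/16 15/8 2 } ⇒ 449/256
G(BBRBBRRRRRB) = { 0 1 3/2 7/4 449/256 | 225/128 113/64 57/32 29/16 15/8 2 } ⇒ 899/512
G(BBRBBRRRRRBR) = { 0 1 3/2 7/4 449/256 | 899/512 225/128 113/64 57/32 29/16 15/8 2 } ⇒ 1797/1024
G(BBRBBRRRRRBRR) = { 0 1 3/2 7/4 449/256 | 1797/1024 899/512 225/128 113/64 57/32 29/16 15/8 2 } ⇒ 3593/2048
G(BBRBBRRRRRBRRR) = { 0 1 3/2 7/4 449/256 | 3593/2048 1797/1024 899/512 225/128 113/64 57/32 29/16 15/8 2 } ⇒ 7185/4096
G(BBRBBRRRRRBRRRR) = { 0 1 3/2 7/4 449/256 | 7185/4096 3593/2048 1797/1024 899/512 225/128 113/64 57/32 29/16 15/8 2 } ⇒ 14369/8192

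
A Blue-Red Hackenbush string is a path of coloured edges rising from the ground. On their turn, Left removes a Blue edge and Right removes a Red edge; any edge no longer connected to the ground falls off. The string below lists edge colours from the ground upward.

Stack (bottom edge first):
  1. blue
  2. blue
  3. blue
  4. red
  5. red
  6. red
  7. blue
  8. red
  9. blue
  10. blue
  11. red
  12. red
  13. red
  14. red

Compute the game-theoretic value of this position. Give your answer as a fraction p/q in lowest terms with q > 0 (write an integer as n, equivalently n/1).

4449/2048

Build g(s[:k]) for k = 1..14, string s = blue blue blue red red red blue red blue blue red red red red.
step 1: add blue to get b; options L={ 0 } R={ ∅ } = 1
step 2: add blue to get bb; options L={ 0,1 } R={ ∅ } = 2
step 3: add blue to get bbb; options L={ 0,1,2 } R={ ∅ } = 3
step 4: add red to get bbbr; options L={ 0,1,2 } R={ 3 } = 5/2
step 5: add red to get bbbrr; options L={ 0,1,2 } R={ 5/2,3 } = 9/4
step 6: add red to get bbbrrr; options L={ 0,1,2 } R={ 9/4,5/2,3 } = 17/8
step 7: add blue to get bbbrrrb; options L={ 0,1,2,17/8 } R={ 9/4,5/2,3 } = 35/16
step 8: add red to get bbbrrrbr; options L={ 0,1,2,17/8 } R={ 35/16,9/4,5/2,3 } = 69/32
step 9: add blue to get bbbrrrbrb; options L={ 0,1,2,17/8,69/32 } R={ 35/16,9/4,5/2,3 } = 139/64
step 10: add blue to get bbbrrrbrbb; options L={ 0,1,2,17/8,69/32,139/64 } R={ 35/16,9/4,5/2,3 } = 279/128
step 11: add red to get bbbrrrbrbbr; options L={ 0,1,2,17/8,69/32,139/64 } R={ 279/128,35/16,9/4,5/2,3 } = 557/256
step 12: add red to get bbbrrrbrbbrr; options L={ 0,1,2,17/8,69/32,139/64 } R={ 557/256,279/128,35/16,9/4,5/2,3 } = 1113/512
step 13: add red to get bbbrrrbrbbrrr; options L={ 0,1,2,17/8,69/32,139/64 } R={ 1113/512,557/256,279/128,35/16,9/4,5/2,3 } = 2225/1024
step 14: add red to get bbbrrrbrbbrrrr; options L={ 0,1,2,17/8,69/32,139/64 } R={ 2225/1024,1113/512,557/256,279/128,35/16,9/4,5/2,3 } = 4449/2048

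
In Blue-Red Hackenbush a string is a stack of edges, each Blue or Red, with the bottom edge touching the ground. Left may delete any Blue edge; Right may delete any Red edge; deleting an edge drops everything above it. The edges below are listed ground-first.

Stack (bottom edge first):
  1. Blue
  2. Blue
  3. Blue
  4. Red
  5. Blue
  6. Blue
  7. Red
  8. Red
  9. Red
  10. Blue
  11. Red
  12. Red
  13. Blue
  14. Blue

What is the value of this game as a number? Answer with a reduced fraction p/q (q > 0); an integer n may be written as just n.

5671/2048

Build v(s[:k]) for k = 1..14, string s = Blue Blue Blue Red Blue Blue Red Red Red Blue Red Red Blue Blue.
step 1: add Blue to get B; options L={ 0 } R={ ∅ } = 1
step 2: add Blue to get BB; options L={ 0, 1 } R={ ∅ } = 2
step 3: add Blue to get BBB; options L={ 0, 1, 2 } R={ ∅ } = 3
step 4: add Red to get BBBR; options L={ 0, 1, 2 } R={ 3 } = 5/2
step 5: add Blue to get BBBRB; options L={ 0, 1, 2, 5/2 } R={ 3 } = 11/4
step 6: add Blue to get BBBRBB; options L={ 0, 1, 2, 5/2, 11/4 } R={ 3 } = 23/8
step 7: add Red to get BBBRBBR; options L={ 0, 1, 2, 5/2, 11/4 } R={ 23/8, 3 } = 45/16
step 8: add Red to get BBBRBBRR; options L={ 0, 1, 2, 5/2, 11/4 } R={ 45/16, 23/8, 3 } = 89/32
step 9: add Red to get BBBRBBRRR; options L={ 0, 1, 2, 5/2, 11/4 } R={ 89/32, 45/16, 23/8, 3 } = 177/64
step 10: add Blue to get BBBRBBRRRB; options L={ 0, 1, 2, 5/2, 11/4, 177/64 } R={ 89/32, 45/16, 23/8, 3 } = 355/128
step 11: add Red to get BBBRBBRRRBR; options L={ 0, 1, 2, 5/2, 11/4, 177/64 } R={ 355/128, 89/32, 45/16, 23/8, 3 } = 709/256
step 12: add Red to get BBBRBBRRRBRR; options L={ 0, 1, 2, 5/2, 11/4, 177/64 } R={ 709/256, 355/128, 89/32, 45/16, 23/8, 3 } = 1417/512
step 13: add Blue to get BBBRBBRRRBRRB; options L={ 0, 1, 2, 5/2, 11/4, 177/64, 1417/512 } R={ 709/256, 355/128, 89/32, 45/16, 23/8, 3 } = 2835/1024
step 14: add Blue to get BBBRBBRRRBRRBB; options L={ 0, 1, 2, 5/2, 11/4, 177/64, 1417/512, 2835/1024 } R={ 709/256, 355/128, 89/32, 45/16, 23/8, 3 } = 5671/2048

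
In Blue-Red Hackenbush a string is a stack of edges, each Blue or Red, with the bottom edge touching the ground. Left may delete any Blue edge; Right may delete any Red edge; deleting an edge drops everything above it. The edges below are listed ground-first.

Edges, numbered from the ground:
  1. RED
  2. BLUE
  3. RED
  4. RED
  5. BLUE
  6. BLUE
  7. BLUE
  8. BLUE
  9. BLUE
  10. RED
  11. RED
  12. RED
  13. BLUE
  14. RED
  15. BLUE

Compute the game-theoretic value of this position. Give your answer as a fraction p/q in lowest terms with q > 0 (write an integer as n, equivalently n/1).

-12405/16384

Prefix values for RED BLUE RED RED BLUE BLUE BLUE BLUE BLUE RED RED RED BLUE RED BLUE via {L|R} + simplicity:
edge 1 of 15 (RED): { · | 0 } = -1
edge 2 of 15 (BLUE): { -1 | 0 } = -1/2
edge 3 of 15 (RED): { -1 | -1/2 0 } = -3/4
edge 4 of 15 (RED): { -1 | -3/4 -1/2 0 } = -7/8
edge 5 of 15 (BLUE): { -1 -7/8 | -3/4 -1/2 0 } = -13/16
edge 6 of 15 (BLUE): { -1 -7/8 -13/16 | -3/4 -1/2 0 } = -25/32
edge 7 of 15 (BLUE): { -1 -7/8 -13/16 -25/32 | -3/4 -1/2 0 } = -49/64
edge 8 of 15 (BLUE): { -1 -7/8 -13/16 -25/32 -49/64 | -3/4 -1/2 0 } = -97/128
edge 9 of 15 (BLUE): { -1 -7/8 -13/16 -25/32 -49/64 -97/128 | -3/4 -1/2 0 } = -193/256
edge 10 of 15 (RED): { -1 -7/8 -13/16 -25/32 -49/64 -97/128 | -193/256 -3/4 -1/2 0 } = -387/512
edge 11 of 15 (RED): { -1 -7/8 -13/16 -25/32 -49/64 -97/128 | -387/512 -193/256 -3/4 -1/2 0 } = -775/1024
edge 12 of 15 (RED): { -1 -7/8 -13/16 -25/32 -49/64 -97/128 | -775/1024 -387/512 -193/256 -3/4 -1/2 0 } = -1551/2048
edge 13 of 15 (BLUE): { -1 -7/8 -13/16 -25/32 -49/64 -97/128 -1551/2048 | -775/1024 -387/512 -193/256 -3/4 -1/2 0 } = -3101/4096
edge 14 of 15 (RED): { -1 -7/8 -13/16 -25/32 -49/64 -97/128 -1551/2048 | -3101/4096 -775/1024 -387/512 -193/256 -3/4 -1/2 0 } = -6203/8192
edge 15 of 15 (BLUE): { -1 -7/8 -13/16 -25/32 -49/64 -97/128 -1551/2048 -6203/8192 | -3101/4096 -775/1024 -387/512 -193/256 -3/4 -1/2 0 } = -12405/16384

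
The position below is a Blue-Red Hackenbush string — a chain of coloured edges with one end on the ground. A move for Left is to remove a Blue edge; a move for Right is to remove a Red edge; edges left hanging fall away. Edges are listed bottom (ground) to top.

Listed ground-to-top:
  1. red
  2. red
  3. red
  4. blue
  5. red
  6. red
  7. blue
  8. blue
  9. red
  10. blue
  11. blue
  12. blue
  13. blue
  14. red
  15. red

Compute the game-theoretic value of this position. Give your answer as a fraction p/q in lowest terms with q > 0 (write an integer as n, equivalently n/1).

r: Left { ∅ }, Right { 0 } — simplest -1
rr: Left { ∅ }, Right { -1 0 } — simplest -2
rrr: Left { ∅ }, Right { -2 -1 0 } — simplest -3
rrrb: Left { -3 }, Right { -2 -1 0 } — simplest -5/2
rrrbr: Left { -3 }, Right { -5/2 -2 -1 0 } — simplest -11/4
rrrbrr: Left { -3 }, Right { -11/4 -5/2 -2 -1 0 } — simplest -23/8
rrrbrrb: Left { -3 -23/8 }, Right { -11/4 -5/2 -2 -1 0 } — simplest -45/16
rrrbrrbb: Left { -3 -23/8 -45/16 }, Right { -11/4 -5/2 -2 -1 0 } — simplest -89/32
rrrbrrbbr: Left { -3 -23/8 -45/16 }, Right { -89/32 -11/4 -5/2 -2 -1 0 } — simplest -179/64
rrrbrrbbrb: Left { -3 -23/8 -45/16 -179/64 }, Right { -89/32 -11/4 -5/2 -2 -1 0 } — simplest -357/128
rrrbrrbbrbb: Left { -3 -23/8 -45/16 -179/64 -357/128 }, Right { -89/32 -11/4 -5/2 -2 -1 0 } — simplest -713/256
rrrbrrbbrbbb: Left { -3 -23/8 -45/16 -179/64 -357/128 -713/256 }, Right { -89/32 -11/4 -5/2 -2 -1 0 } — simplest -1425/512
rrrbrrbbrbbbb: Left { -3 -23/8 -45/16 -179/64 -357/128 -713/256 -1425/512 }, Right { -89/32 -11/4 -5/2 -2 -1 0 } — simplest -2849/1024
rrrbrrbbrbbbbr: Left { -3 -23/8 -45/16 -179/64 -357/128 -713/256 -1425/512 }, Right { -2849/1024 -89/32 -11/4 -5/2 -2 -1 0 } — simplest -5699/2048
rrrbrrbbrbbbbrr: Left { -3 -23/8 -45/16 -179/64 -357/128 -713/256 -1425/512 }, Right { -5699/2048 -2849/1024 -89/32 -11/4 -5/2 -2 -1 0 } — simplest -11399/4096

-11399/4096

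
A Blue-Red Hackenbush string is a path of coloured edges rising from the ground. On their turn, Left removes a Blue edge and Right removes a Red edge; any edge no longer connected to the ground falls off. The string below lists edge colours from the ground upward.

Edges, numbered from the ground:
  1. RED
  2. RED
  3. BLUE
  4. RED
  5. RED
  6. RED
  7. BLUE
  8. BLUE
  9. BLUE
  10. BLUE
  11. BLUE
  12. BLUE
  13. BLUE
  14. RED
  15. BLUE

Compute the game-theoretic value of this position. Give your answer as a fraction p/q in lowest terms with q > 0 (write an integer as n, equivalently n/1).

val_1 [R]  L=[none]  R=[0]  ⇒ -1
val_2 [RR]  L=[none]  R=[-1; 0]  ⇒ -2
val_3 [RRB]  L=[-2]  R=[-1; 0]  ⇒ -3/2
val_4 [RRBR]  L=[-2]  R=[-3/2; -1; 0]  ⇒ -7/4
val_5 [RRBRR]  L=[-2]  R=[-7/4; -3/2; -1; 0]  ⇒ -15/8
val_6 [RRBRRR]  L=[-2]  R=[-15/8; -7/4; -3/2; -1; 0]  ⇒ -31/16
val_7 [RRBRRRB]  L=[-2; -31/16]  R=[-15/8; -7/4; -3/2; -1; 0]  ⇒ -61/32
val_8 [RRBRRRBB]  L=[-2; -31/16; -61/32]  R=[-15/8; -7/4; -3/2; -1; 0]  ⇒ -121/64
val_9 [RRBRRRBBB]  L=[-2; -31/16; -61/32; -121/64]  R=[-15/8; -7/4; -3/2; -1; 0]  ⇒ -241/128
val_10 [RRBRRRBBBB]  L=[-2; -31/16; -61/32; -121/64; -241/128]  R=[-15/8; -7/4; -3/2; -1; 0]  ⇒ -481/256
val_11 [RRBRRRBBBBB]  L=[-2; -31/16; -61/32; -121/64; -241/128; -481/256]  R=[-15/8; -7/4; -3/2; -1; 0]  ⇒ -961/512
val_12 [RRBRRRBBBBBB]  L=[-2; -31/16; -61/32; -121/64; -241/128; -481/256; -961/512]  R=[-15/8; -7/4; -3/2; -1; 0]  ⇒ -1921/1024
val_13 [RRBRRRBBBBBBB]  L=[-2; -31/16; -61/32; -121/64; -241/128; -481/256; -961/512; -1921/1024]  R=[-15/8; -7/4; -3/2; -1; 0]  ⇒ -3841/2048
val_14 [RRBRRRBBBBBBBR]  L=[-2; -31/16; -61/32; -121/64; -241/128; -481/256; -961/512; -1921/1024]  R=[-3841/2048; -15/8; -7/4; -3/2; -1; 0]  ⇒ -7683/4096
val_15 [RRBRRRBBBBBBBRB]  L=[-2; -31/16; -61/32; -121/64; -241/128; -481/256; -961/512; -1921/1024; -7683/4096]  R=[-3841/2048; -15/8; -7/4; -3/2; -1; 0]  ⇒ -15365/8192

-15365/8192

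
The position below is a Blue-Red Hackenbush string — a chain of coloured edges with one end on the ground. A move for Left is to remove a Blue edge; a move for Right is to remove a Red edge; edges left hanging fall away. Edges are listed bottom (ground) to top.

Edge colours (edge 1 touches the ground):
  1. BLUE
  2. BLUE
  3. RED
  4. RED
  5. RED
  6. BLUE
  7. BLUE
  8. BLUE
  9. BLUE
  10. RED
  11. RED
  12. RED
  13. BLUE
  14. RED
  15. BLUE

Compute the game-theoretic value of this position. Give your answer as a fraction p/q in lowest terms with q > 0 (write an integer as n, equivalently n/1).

10123/8192

edge 1 of 15 (BLUE): { 0 | · } — 1
edge 2 of 15 (BLUE): { 0; 1 | · } — 2
edge 3 of 15 (RED): { 0; 1 | 2 } — 3/2
edge 4 of 15 (RED): { 0; 1 | 3/2; 2 } — 5/4
edge 5 of 15 (RED): { 0; 1 | 5/4; 3/2; 2 } — 9/8
edge 6 of 15 (BLUE): { 0; 1; 9/8 | 5/4; 3/2; 2 } — 19/16
edge 7 of 15 (BLUE): { 0; 1; 9/8; 19/16 | 5/4; 3/2; 2 } — 39/32
edge 8 of 15 (BLUE): { 0; 1; 9/8; 19/16; 39/32 | 5/4; 3/2; 2 } — 79/64
edge 9 of 15 (BLUE): { 0; 1; 9/8; 19/16; 39/32; 79/64 | 5/4; 3/2; 2 } — 159/128
edge 10 of 15 (RED): { 0; 1; 9/8; 19/16; 39/32; 79/64 | 159/128; 5/4; 3/2; 2 } — 317/256
edge 11 of 15 (RED): { 0; 1; 9/8; 19/16; 39/32; 79/64 | 317/256; 159/128; 5/4; 3/2; 2 } — 633/512
edge 12 of 15 (RED): { 0; 1; 9/8; 19/16; 39/32; 79/64 | 633/512; 317/256; 159/128; 5/4; 3/2; 2 } — 1265/1024
edge 13 of 15 (BLUE): { 0; 1; 9/8; 19/16; 39/32; 79/64; 1265/1024 | 633/512; 317/256; 159/128; 5/4; 3/2; 2 } — 2531/2048
edge 14 of 15 (RED): { 0; 1; 9/8; 19/16; 39/32; 79/64; 1265/1024 | 2531/2048; 633/512; 317/256; 159/128; 5/4; 3/2; 2 } — 5061/4096
edge 15 of 15 (BLUE): { 0; 1; 9/8; 19/16; 39/32; 79/64; 1265/1024; 5061/4096 | 2531/2048; 633/512; 317/256; 159/128; 5/4; 3/2; 2 } — 10123/8192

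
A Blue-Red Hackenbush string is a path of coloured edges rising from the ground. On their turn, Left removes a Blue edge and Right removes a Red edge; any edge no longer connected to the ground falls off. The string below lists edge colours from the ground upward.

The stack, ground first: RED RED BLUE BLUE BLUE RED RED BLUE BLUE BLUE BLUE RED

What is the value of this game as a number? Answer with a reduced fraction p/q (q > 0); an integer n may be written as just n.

-1219/1024

1 of 12 · R · max L −∞ · min R 0 so -1
2 of 12 · RR · max L −∞ · min R -1 so -2
3 of 12 · RRB · max L -2 · min R -1 so -3/2
4 of 12 · RRBB · max L -3/2 · min R -1 so -5/4
5 of 12 · RRBBB · max L -5/4 · min R -1 so -9/8
6 of 12 · RRBBBR · max L -5/4 · min R -9/8 so -19/16
7 of 12 · RRBBBRR · max L -5/4 · min R -19/16 so -39/32
8 of 12 · RRBBBRRB · max L -39/32 · min R -19/16 so -77/64
9 of 12 · RRBBBRRBB · max L -77/64 · min R -19/16 so -153/128
10 of 12 · RRBBBRRBBB · max L -153/128 · min R -19/16 so -305/256
11 of 12 · RRBBBRRBBBB · max L -305/256 · min R -19/16 so -609/512
12 of 12 · RRBBBRRBBBBR · max L -305/256 · min R -609/512 so -1219/1024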